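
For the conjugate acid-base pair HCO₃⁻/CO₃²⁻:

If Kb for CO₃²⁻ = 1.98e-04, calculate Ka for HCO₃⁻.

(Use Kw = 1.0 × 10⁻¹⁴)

For a conjugate pair Ka × Kb = Kw, so Ka = Kw/Kb = 1.0 × 10⁻¹⁴ / 1.98e-04 = 5.05e-11.

K_a = 5.05e-11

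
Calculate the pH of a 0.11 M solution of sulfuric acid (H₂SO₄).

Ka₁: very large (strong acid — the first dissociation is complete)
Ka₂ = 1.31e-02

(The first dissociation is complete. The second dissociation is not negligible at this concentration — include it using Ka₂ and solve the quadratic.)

First dissociation is complete: [H⁺]₀ = [HSO₄⁻]₀ = C = 0.11 M. Second dissociation HSO₄⁻ ⇌ H⁺ + SO₄²⁻: let x = [SO₄²⁻]. Ka₂ = (C + x)·x / (C − x) = 1.31e-02 → x² + (C + Ka₂)·x − Ka₂·C = 0 → x² + 0.12310·x − 1.441e-03 = 0. x = (−0.12310 + √(0.12310² + 4 × 1.441e-03)) / 2 = 1.0765e-02 M. [H⁺] = C + x = 0.11 + 1.0765e-02 = 1.2076e-01 M. pH = -log(1.2076e-01) = 0.92.

pH = 0.92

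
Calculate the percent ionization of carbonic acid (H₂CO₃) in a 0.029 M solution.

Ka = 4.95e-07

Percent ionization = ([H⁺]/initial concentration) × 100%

Using Ka equilibrium: x² + Ka×x - Ka×C = 0. Solving: [H⁺] = 1.1957e-04. Percent = (1.1957e-04/0.029) × 100

Percent ionization = 0.412%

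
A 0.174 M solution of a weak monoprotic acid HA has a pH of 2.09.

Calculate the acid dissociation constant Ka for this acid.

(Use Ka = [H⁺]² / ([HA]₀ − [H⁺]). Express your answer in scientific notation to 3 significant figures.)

[H⁺] = 10^(−pH) = 10^(−2.09) = 8.128e-03 M. For HA ⇌ H⁺ + A⁻, Ka = [H⁺][A⁻]/[HA] = [H⁺]² / ([HA]₀ − [H⁺]) = (8.128e-03)² / (0.174 − 8.128e-03) = 3.98e-04.

K_a = 3.98e-04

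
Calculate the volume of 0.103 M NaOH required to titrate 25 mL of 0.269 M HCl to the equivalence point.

At equivalence: moles acid = moles base. moles HCl = 0.269 × 25/1000 = 0.006725 mol. V_base = moles / 0.103 × 1000 = 65.3 mL.

V_{base} = 65.3 mL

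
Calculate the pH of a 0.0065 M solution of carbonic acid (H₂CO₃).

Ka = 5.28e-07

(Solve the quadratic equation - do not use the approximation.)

x² + Ka×x - Ka×C = 0. Using quadratic formula: [H⁺] = 5.8320e-05

pH = 4.23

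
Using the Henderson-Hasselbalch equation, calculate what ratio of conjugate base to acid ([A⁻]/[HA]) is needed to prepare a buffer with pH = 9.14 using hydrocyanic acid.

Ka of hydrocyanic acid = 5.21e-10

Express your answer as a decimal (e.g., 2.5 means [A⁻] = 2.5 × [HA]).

pKa = -log(5.21e-10) = 9.2832. pH = pKa + log([A⁻]/[HA]), so log([A⁻]/[HA]) = pH − pKa = 9.14 − 9.2832 = -0.1432. [A⁻]/[HA] = 10^(-0.1432) = 0.719

[A⁻]/[HA] = 0.719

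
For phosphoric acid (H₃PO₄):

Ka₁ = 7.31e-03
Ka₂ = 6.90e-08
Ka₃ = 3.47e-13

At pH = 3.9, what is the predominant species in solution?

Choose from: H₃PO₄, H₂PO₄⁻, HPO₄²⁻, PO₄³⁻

pKa₁ = 2.14, pKa₂ = 7.16, pKa₃ = 12.46. For a polyprotic acid the predominant species crosses at each pKa: below pKa_n the protonated form dominates, above it the deprotonated form does. At pH = 3.9, the predominant species is H₂PO₄⁻.

H₂PO₄⁻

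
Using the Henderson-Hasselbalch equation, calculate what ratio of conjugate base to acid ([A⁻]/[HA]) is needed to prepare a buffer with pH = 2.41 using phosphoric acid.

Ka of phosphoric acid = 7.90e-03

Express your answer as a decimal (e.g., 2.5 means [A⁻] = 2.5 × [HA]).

pKa = -log(7.90e-03) = 2.1024. pH = pKa + log([A⁻]/[HA]), so log([A⁻]/[HA]) = pH − pKa = 2.41 − 2.1024 = 0.3076. [A⁻]/[HA] = 10^(0.3076) = 2.03

[A⁻]/[HA] = 2.03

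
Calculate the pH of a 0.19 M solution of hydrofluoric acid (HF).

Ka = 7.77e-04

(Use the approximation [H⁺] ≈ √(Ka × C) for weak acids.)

[H⁺] = √(Ka × C) = √(7.77e-04 × 0.19) = 1.2150e-02. pH = -log(1.2150e-02)

pH = 1.92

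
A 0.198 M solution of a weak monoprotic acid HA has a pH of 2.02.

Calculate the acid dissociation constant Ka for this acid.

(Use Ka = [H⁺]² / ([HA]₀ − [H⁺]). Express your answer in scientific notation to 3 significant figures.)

[H⁺] = 10^(−pH) = 10^(−2.02) = 9.550e-03 M. For HA ⇌ H⁺ + A⁻, Ka = [H⁺][A⁻]/[HA] = [H⁺]² / ([HA]₀ − [H⁺]) = (9.550e-03)² / (0.198 − 9.550e-03) = 4.84e-04.

K_a = 4.84e-04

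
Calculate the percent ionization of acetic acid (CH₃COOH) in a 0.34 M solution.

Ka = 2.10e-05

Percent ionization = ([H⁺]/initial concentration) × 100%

Using Ka equilibrium: x² + Ka×x - Ka×C = 0. Solving: [H⁺] = 2.6616e-03. Percent = (2.6616e-03/0.34) × 100

Percent ionization = 0.783%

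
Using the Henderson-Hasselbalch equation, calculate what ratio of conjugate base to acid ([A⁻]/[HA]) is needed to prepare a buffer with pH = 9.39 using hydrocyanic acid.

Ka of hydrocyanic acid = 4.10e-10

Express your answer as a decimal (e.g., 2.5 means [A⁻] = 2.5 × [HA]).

pKa = -log(4.10e-10) = 9.3872. pH = pKa + log([A⁻]/[HA]), so log([A⁻]/[HA]) = pH − pKa = 9.39 − 9.3872 = 0.0028. [A⁻]/[HA] = 10^(0.0028) = 1.01

[A⁻]/[HA] = 1.01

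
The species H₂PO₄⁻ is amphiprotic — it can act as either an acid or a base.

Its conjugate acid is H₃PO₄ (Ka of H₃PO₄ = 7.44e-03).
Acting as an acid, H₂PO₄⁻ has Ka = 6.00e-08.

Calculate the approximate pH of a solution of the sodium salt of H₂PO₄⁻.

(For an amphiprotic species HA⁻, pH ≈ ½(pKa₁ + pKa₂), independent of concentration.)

pKa₁ = -log(7.44e-03) = 2.13; pKa₂ = -log(6.00e-08) = 7.22. For an amphiprotic species, pH ≈ ½(pKa₁ + pKa₂) = ½(2.13 + 7.22) = 4.68.

pH = 4.68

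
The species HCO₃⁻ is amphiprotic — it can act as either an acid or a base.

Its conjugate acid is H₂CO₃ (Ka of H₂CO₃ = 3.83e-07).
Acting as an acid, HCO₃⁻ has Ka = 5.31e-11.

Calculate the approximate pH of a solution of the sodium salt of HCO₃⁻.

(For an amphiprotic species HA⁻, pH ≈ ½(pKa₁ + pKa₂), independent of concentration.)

pKa₁ = -log(3.83e-07) = 6.42; pKa₂ = -log(5.31e-11) = 10.27. For an amphiprotic species, pH ≈ ½(pKa₁ + pKa₂) = ½(6.42 + 10.27) = 8.35.

pH = 8.35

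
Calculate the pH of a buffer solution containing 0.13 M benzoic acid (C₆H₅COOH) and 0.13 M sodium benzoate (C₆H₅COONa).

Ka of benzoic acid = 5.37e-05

pKa = -log(5.37e-05) = 4.27. pH = pKa + log([A⁻]/[HA]) = 4.27 + log(0.13/0.13)

pH = 4.27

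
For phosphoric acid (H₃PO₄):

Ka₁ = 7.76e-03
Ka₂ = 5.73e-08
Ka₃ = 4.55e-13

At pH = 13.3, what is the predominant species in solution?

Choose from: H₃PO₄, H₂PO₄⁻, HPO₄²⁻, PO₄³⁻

pKa₁ = 2.11, pKa₂ = 7.24, pKa₃ = 12.34. For a polyprotic acid the predominant species crosses at each pKa: below pKa_n the protonated form dominates, above it the deprotonated form does. At pH = 13.3, the predominant species is PO₄³⁻.

PO₄³⁻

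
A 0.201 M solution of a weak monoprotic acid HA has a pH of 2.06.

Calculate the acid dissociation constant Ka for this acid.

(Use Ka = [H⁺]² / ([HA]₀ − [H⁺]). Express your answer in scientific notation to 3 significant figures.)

[H⁺] = 10^(−pH) = 10^(−2.06) = 8.710e-03 M. For HA ⇌ H⁺ + A⁻, Ka = [H⁺][A⁻]/[HA] = [H⁺]² / ([HA]₀ − [H⁺]) = (8.710e-03)² / (0.201 − 8.710e-03) = 3.94e-04.

K_a = 3.94e-04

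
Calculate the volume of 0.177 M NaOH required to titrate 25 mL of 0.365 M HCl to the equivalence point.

At equivalence: moles acid = moles base. moles HCl = 0.365 × 25/1000 = 0.009125 mol. V_base = moles / 0.177 × 1000 = 51.6 mL.

V_{base} = 51.6 mL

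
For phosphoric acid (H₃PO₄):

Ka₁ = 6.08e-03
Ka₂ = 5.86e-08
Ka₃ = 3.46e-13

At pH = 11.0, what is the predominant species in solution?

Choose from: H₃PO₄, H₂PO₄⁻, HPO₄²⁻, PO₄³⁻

pKa₁ = 2.22, pKa₂ = 7.23, pKa₃ = 12.46. For a polyprotic acid the predominant species crosses at each pKa: below pKa_n the protonated form dominates, above it the deprotonated form does. At pH = 11.0, the predominant species is HPO₄²⁻.

HPO₄²⁻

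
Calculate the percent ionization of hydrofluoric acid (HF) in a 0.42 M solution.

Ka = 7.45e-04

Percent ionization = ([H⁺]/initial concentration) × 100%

Using Ka equilibrium: x² + Ka×x - Ka×C = 0. Solving: [H⁺] = 1.7320e-02. Percent = (1.7320e-02/0.42) × 100

Percent ionization = 4.12%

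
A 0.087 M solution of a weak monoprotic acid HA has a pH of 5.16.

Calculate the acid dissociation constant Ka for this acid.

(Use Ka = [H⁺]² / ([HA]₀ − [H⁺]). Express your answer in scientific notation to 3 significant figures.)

[H⁺] = 10^(−pH) = 10^(−5.16) = 6.918e-06 M. For HA ⇌ H⁺ + A⁻, Ka = [H⁺][A⁻]/[HA] = [H⁺]² / ([HA]₀ − [H⁺]) = (6.918e-06)² / (0.087 − 6.918e-06) = 5.50e-10.

K_a = 5.50e-10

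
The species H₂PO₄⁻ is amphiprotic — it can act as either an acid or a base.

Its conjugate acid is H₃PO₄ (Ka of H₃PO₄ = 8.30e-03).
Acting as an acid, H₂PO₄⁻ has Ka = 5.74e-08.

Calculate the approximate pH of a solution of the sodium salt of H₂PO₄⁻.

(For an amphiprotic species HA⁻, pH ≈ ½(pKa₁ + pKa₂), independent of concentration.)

pKa₁ = -log(8.30e-03) = 2.08; pKa₂ = -log(5.74e-08) = 7.24. For an amphiprotic species, pH ≈ ½(pKa₁ + pKa₂) = ½(2.08 + 7.24) = 4.66.

pH = 4.66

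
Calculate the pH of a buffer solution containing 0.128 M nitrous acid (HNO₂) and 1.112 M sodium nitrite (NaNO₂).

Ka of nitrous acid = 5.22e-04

pKa = -log(5.22e-04) = 3.28. pH = pKa + log([A⁻]/[HA]) = 3.28 + log(1.112/0.128)

pH = 4.22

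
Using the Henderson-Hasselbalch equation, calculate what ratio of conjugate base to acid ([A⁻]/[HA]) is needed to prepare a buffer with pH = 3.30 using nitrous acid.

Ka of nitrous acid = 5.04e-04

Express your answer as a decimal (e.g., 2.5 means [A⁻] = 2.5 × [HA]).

pKa = -log(5.04e-04) = 3.2976. pH = pKa + log([A⁻]/[HA]), so log([A⁻]/[HA]) = pH − pKa = 3.30 − 3.2976 = 0.0024. [A⁻]/[HA] = 10^(0.0024) = 1.01

[A⁻]/[HA] = 1.01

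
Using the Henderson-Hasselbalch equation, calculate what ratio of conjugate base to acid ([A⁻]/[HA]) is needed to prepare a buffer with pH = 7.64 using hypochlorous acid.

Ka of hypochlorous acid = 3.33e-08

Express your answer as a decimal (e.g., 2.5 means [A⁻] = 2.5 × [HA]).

pKa = -log(3.33e-08) = 7.4776. pH = pKa + log([A⁻]/[HA]), so log([A⁻]/[HA]) = pH − pKa = 7.64 − 7.4776 = 0.1624. [A⁻]/[HA] = 10^(0.1624) = 1.45

[A⁻]/[HA] = 1.45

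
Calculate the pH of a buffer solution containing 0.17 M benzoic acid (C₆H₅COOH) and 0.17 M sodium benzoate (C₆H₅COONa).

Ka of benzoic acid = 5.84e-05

pKa = -log(5.84e-05) = 4.23. pH = pKa + log([A⁻]/[HA]) = 4.23 + log(0.17/0.17)

pH = 4.23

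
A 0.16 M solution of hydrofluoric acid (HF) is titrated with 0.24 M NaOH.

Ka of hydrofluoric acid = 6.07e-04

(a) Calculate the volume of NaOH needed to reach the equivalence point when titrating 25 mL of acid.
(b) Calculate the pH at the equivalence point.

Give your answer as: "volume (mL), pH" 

moles acid = 0.16 × 25/1000 = 0.004 mol; V_base = moles/0.24 × 1000 = 16.7 mL. At equivalence only the conjugate base is present: [A⁻] = 0.004/0.042 = 9.6000e-02 M. Kb = Kw/Ka = 1.65e-11; [OH⁻] = √(Kb × [A⁻]) = 1.2576e-06; pOH = 5.90; pH = 14 - pOH = 8.10.

V = 16.7 mL, pH = 8.10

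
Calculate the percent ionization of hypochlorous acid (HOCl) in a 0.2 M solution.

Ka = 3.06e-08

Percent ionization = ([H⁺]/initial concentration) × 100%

Using Ka equilibrium: x² + Ka×x - Ka×C = 0. Solving: [H⁺] = 7.8215e-05. Percent = (7.8215e-05/0.2) × 100

Percent ionization = 0.0391%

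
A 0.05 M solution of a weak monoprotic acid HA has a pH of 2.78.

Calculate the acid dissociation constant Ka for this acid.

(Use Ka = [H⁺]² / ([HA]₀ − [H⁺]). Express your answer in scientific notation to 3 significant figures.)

[H⁺] = 10^(−pH) = 10^(−2.78) = 1.660e-03 M. For HA ⇌ H⁺ + A⁻, Ka = [H⁺][A⁻]/[HA] = [H⁺]² / ([HA]₀ − [H⁺]) = (1.660e-03)² / (0.05 − 1.660e-03) = 5.70e-05.

K_a = 5.70e-05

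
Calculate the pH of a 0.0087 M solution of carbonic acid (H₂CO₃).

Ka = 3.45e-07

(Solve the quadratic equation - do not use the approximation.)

x² + Ka×x - Ka×C = 0. Using quadratic formula: [H⁺] = 5.4614e-05

pH = 4.26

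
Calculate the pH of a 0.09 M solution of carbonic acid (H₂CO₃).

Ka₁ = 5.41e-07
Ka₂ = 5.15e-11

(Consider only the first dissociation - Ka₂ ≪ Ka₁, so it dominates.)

First dissociation dominates. From Ka₁ = [H⁺][HA⁻]/[H₂A], x² + Ka₁·x − Ka₁·C = 0 with C = 0.09 M and Ka₁ = 5.41e-07. Solving: [H⁺] = (−Ka₁ + √(Ka₁² + 4·Ka₁·C)) / 2 = 2.2039e-04 M. pH = -log(2.2039e-04) = 3.66.

pH = 3.66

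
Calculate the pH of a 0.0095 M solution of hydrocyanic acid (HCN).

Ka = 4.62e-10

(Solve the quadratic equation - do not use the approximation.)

x² + Ka×x - Ka×C = 0. Using quadratic formula: [H⁺] = 2.0948e-06

pH = 5.68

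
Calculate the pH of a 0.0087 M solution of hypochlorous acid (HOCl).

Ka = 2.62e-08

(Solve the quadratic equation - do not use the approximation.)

x² + Ka×x - Ka×C = 0. Using quadratic formula: [H⁺] = 1.5085e-05

pH = 4.82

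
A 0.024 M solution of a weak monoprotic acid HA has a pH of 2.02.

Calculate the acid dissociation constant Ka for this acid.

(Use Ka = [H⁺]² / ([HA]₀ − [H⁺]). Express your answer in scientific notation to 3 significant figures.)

[H⁺] = 10^(−pH) = 10^(−2.02) = 9.550e-03 M. For HA ⇌ H⁺ + A⁻, Ka = [H⁺][A⁻]/[HA] = [H⁺]² / ([HA]₀ − [H⁺]) = (9.550e-03)² / (0.024 − 9.550e-03) = 6.31e-03.

K_a = 6.31e-03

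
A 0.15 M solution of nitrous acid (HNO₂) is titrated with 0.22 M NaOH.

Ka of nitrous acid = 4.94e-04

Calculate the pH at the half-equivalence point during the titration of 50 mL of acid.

At half-equivalence [HA] = [A⁻], so Henderson-Hasselbalch gives pH = pKa = -log(4.94e-04) = 3.31.

pH = pKa = 3.31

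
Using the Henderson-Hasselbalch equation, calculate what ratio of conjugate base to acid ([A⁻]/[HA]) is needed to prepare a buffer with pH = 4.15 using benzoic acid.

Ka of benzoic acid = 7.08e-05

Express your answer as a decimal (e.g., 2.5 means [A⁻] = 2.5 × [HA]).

pKa = -log(7.08e-05) = 4.1500. pH = pKa + log([A⁻]/[HA]), so log([A⁻]/[HA]) = pH − pKa = 4.15 − 4.1500 = 0.0000. [A⁻]/[HA] = 10^(0.0000) = 1.00

[A⁻]/[HA] = 1.00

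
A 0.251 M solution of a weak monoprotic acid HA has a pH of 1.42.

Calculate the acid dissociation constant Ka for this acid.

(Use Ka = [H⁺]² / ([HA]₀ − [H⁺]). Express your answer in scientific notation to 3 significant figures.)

[H⁺] = 10^(−pH) = 10^(−1.42) = 3.802e-02 M. For HA ⇌ H⁺ + A⁻, Ka = [H⁺][A⁻]/[HA] = [H⁺]² / ([HA]₀ − [H⁺]) = (3.802e-02)² / (0.251 − 3.802e-02) = 6.79e-03.

K_a = 6.79e-03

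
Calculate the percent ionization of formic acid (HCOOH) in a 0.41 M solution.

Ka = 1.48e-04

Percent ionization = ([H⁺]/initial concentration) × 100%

Using Ka equilibrium: x² + Ka×x - Ka×C = 0. Solving: [H⁺] = 7.7161e-03. Percent = (7.7161e-03/0.41) × 100

Percent ionization = 1.88%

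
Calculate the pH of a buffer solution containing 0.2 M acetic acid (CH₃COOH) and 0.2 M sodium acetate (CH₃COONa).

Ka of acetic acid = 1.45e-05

pKa = -log(1.45e-05) = 4.84. pH = pKa + log([A⁻]/[HA]) = 4.84 + log(0.2/0.2)

pH = 4.84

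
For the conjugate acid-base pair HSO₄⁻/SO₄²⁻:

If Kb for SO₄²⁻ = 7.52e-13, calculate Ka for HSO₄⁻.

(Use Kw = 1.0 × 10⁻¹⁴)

For a conjugate pair Ka × Kb = Kw, so Ka = Kw/Kb = 1.0 × 10⁻¹⁴ / 7.52e-13 = 1.33e-02.

K_a = 1.33e-02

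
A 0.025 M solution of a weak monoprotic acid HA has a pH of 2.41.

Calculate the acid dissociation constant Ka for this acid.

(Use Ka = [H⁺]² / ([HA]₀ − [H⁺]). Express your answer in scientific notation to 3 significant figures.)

[H⁺] = 10^(−pH) = 10^(−2.41) = 3.890e-03 M. For HA ⇌ H⁺ + A⁻, Ka = [H⁺][A⁻]/[HA] = [H⁺]² / ([HA]₀ − [H⁺]) = (3.890e-03)² / (0.025 − 3.890e-03) = 7.17e-04.

K_a = 7.17e-04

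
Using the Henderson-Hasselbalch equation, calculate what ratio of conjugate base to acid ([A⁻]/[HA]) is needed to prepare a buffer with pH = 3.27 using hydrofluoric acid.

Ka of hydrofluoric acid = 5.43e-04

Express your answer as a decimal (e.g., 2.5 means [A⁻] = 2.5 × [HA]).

pKa = -log(5.43e-04) = 3.2652. pH = pKa + log([A⁻]/[HA]), so log([A⁻]/[HA]) = pH − pKa = 3.27 − 3.2652 = 0.0048. [A⁻]/[HA] = 10^(0.0048) = 1.01

[A⁻]/[HA] = 1.01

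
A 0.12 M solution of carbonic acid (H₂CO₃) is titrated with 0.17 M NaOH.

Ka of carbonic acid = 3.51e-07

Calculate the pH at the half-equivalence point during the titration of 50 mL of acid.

At half-equivalence [HA] = [A⁻], so Henderson-Hasselbalch gives pH = pKa = -log(3.51e-07) = 6.45.

pH = pKa = 6.45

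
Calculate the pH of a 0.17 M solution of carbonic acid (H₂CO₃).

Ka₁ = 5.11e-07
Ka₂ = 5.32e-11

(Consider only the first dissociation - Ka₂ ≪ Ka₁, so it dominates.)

First dissociation dominates. From Ka₁ = [H⁺][HA⁻]/[H₂A], x² + Ka₁·x − Ka₁·C = 0 with C = 0.17 M and Ka₁ = 5.11e-07. Solving: [H⁺] = (−Ka₁ + √(Ka₁² + 4·Ka₁·C)) / 2 = 2.9448e-04 M. pH = -log(2.9448e-04) = 3.53.

pH = 3.53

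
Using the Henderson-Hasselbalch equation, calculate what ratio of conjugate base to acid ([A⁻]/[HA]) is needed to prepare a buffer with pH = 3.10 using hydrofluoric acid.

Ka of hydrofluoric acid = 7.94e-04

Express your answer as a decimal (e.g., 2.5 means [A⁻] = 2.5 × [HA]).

pKa = -log(7.94e-04) = 3.1002. pH = pKa + log([A⁻]/[HA]), so log([A⁻]/[HA]) = pH − pKa = 3.10 − 3.1002 = -0.0002. [A⁻]/[HA] = 10^(-0.0002) = 1.00

[A⁻]/[HA] = 1.00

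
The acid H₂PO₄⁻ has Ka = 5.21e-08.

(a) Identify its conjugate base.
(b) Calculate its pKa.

(a) The conjugate base is formed by removing one H⁺ from H₂PO₄⁻, giving HPO₄²⁻. (b) pKa = -log(Ka) = -log(5.21e-08) = 7.28.

Conjugate base: HPO₄²⁻; pK_a = 7.28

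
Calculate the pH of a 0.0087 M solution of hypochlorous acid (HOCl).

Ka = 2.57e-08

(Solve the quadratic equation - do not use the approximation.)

x² + Ka×x - Ka×C = 0. Using quadratic formula: [H⁺] = 1.4940e-05

pH = 4.83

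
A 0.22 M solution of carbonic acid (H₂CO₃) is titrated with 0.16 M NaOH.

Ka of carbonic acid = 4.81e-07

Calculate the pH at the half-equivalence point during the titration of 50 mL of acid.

At half-equivalence [HA] = [A⁻], so Henderson-Hasselbalch gives pH = pKa = -log(4.81e-07) = 6.32.

pH = pKa = 6.32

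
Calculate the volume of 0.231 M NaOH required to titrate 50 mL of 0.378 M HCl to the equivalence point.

At equivalence: moles acid = moles base. moles HCl = 0.378 × 50/1000 = 0.0189 mol. V_base = moles / 0.231 × 1000 = 81.8 mL.

V_{base} = 81.8 mL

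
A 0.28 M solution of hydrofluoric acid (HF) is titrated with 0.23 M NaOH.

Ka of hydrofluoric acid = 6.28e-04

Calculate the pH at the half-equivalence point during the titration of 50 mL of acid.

At half-equivalence [HA] = [A⁻], so Henderson-Hasselbalch gives pH = pKa = -log(6.28e-04) = 3.20.

pH = pKa = 3.20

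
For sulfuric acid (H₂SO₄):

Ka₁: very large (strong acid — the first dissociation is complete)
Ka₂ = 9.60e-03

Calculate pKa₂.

pKa₂ = -log(Ka₂) = -log(9.60e-03) = 2.02.

pK_{a2} = 2.02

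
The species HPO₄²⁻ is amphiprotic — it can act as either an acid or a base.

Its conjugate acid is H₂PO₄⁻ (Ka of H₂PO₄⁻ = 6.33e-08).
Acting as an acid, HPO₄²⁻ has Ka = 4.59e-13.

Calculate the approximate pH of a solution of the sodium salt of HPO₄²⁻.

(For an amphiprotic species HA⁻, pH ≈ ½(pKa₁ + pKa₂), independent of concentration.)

pKa₁ = -log(6.33e-08) = 7.20; pKa₂ = -log(4.59e-13) = 12.34. For an amphiprotic species, pH ≈ ½(pKa₁ + pKa₂) = ½(7.20 + 12.34) = 9.77.

pH = 9.77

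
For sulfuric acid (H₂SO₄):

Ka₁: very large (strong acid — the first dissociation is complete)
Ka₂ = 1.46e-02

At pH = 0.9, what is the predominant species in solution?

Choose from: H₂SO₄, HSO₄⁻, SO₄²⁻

The first dissociation is complete, so H₂SO₄ itself is never the predominant species in water; pKa₂ = -log(1.46e-02) = 1.84. For a polyprotic acid the predominant species crosses at each pKa: below pKa_n the protonated form dominates, above it the deprotonated form does. At pH = 0.9, the predominant species is HSO₄⁻.

HSO₄⁻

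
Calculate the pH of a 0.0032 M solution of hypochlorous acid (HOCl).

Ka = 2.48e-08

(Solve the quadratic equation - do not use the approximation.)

x² + Ka×x - Ka×C = 0. Using quadratic formula: [H⁺] = 8.8960e-06

pH = 5.05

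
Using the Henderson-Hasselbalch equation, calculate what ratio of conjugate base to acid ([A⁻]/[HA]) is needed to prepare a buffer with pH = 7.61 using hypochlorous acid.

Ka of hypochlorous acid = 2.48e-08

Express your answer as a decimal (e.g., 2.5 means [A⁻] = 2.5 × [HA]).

pKa = -log(2.48e-08) = 7.6055. pH = pKa + log([A⁻]/[HA]), so log([A⁻]/[HA]) = pH − pKa = 7.61 − 7.6055 = 0.0045. [A⁻]/[HA] = 10^(0.0045) = 1.01

[A⁻]/[HA] = 1.01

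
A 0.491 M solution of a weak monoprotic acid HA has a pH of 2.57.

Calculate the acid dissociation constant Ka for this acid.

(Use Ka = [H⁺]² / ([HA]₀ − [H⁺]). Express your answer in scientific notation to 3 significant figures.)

[H⁺] = 10^(−pH) = 10^(−2.57) = 2.692e-03 M. For HA ⇌ H⁺ + A⁻, Ka = [H⁺][A⁻]/[HA] = [H⁺]² / ([HA]₀ − [H⁺]) = (2.692e-03)² / (0.491 − 2.692e-03) = 1.48e-05.

K_a = 1.48e-05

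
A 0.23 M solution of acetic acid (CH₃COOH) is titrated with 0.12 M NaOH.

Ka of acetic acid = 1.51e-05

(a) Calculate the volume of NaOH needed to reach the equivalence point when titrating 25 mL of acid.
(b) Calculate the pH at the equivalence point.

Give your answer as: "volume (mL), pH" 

moles acid = 0.23 × 25/1000 = 0.00575 mol; V_base = moles/0.12 × 1000 = 47.9 mL. At equivalence only the conjugate base is present: [A⁻] = 0.00575/0.073 = 7.8857e-02 M. Kb = Kw/Ka = 6.62e-10; [OH⁻] = √(Kb × [A⁻]) = 7.2266e-06; pOH = 5.14; pH = 14 - pOH = 8.86.

V = 47.9 mL, pH = 8.86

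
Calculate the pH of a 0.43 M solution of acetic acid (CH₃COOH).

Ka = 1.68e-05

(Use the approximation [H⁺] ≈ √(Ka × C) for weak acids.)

[H⁺] = √(Ka × C) = √(1.68e-05 × 0.43) = 2.6877e-03. pH = -log(2.6877e-03)

pH = 2.57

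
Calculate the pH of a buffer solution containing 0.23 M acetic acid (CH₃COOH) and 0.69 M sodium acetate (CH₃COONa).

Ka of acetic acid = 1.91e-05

pKa = -log(1.91e-05) = 4.72. pH = pKa + log([A⁻]/[HA]) = 4.72 + log(0.69/0.23)

pH = 5.20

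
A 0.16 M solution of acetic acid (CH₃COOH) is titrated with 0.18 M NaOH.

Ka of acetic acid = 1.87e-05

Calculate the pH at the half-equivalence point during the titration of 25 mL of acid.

At half-equivalence [HA] = [A⁻], so Henderson-Hasselbalch gives pH = pKa = -log(1.87e-05) = 4.73.

pH = pKa = 4.73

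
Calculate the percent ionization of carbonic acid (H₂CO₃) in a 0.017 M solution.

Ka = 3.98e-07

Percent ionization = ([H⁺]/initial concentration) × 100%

Using Ka equilibrium: x² + Ka×x - Ka×C = 0. Solving: [H⁺] = 8.2057e-05. Percent = (8.2057e-05/0.017) × 100

Percent ionization = 0.483%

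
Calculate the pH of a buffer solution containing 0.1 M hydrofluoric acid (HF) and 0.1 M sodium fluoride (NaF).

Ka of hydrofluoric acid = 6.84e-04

pKa = -log(6.84e-04) = 3.16. pH = pKa + log([A⁻]/[HA]) = 3.16 + log(0.1/0.1)

pH = 3.16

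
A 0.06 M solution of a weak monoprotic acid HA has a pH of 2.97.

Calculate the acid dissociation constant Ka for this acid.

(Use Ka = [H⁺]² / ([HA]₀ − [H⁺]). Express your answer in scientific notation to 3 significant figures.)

[H⁺] = 10^(−pH) = 10^(−2.97) = 1.072e-03 M. For HA ⇌ H⁺ + A⁻, Ka = [H⁺][A⁻]/[HA] = [H⁺]² / ([HA]₀ − [H⁺]) = (1.072e-03)² / (0.06 − 1.072e-03) = 1.95e-05.

K_a = 1.95e-05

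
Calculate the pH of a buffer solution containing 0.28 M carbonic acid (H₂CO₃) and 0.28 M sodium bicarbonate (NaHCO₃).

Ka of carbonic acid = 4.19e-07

pKa = -log(4.19e-07) = 6.38. pH = pKa + log([A⁻]/[HA]) = 6.38 + log(0.28/0.28)

pH = 6.38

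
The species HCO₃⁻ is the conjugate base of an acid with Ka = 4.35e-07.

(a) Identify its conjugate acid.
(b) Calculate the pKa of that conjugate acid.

(a) The conjugate acid is formed by adding one H⁺ to HCO₃⁻, giving H₂CO₃. (b) pKa = -log(Ka) = -log(4.35e-07) = 6.36.

Conjugate acid: H₂CO₃; pK_a = 6.36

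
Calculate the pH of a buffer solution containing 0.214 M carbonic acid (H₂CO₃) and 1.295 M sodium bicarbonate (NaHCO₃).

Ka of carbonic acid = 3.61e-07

pKa = -log(3.61e-07) = 6.44. pH = pKa + log([A⁻]/[HA]) = 6.44 + log(1.295/0.214)

pH = 7.22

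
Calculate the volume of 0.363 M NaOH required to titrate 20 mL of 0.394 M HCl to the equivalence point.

At equivalence: moles acid = moles base. moles HCl = 0.394 × 20/1000 = 0.00788 mol. V_base = moles / 0.363 × 1000 = 21.7 mL.

V_{base} = 21.7 mL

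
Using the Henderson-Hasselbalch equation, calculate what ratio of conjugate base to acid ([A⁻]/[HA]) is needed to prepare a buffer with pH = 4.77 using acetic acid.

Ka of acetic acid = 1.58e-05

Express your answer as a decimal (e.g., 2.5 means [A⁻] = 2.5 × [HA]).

pKa = -log(1.58e-05) = 4.8013. pH = pKa + log([A⁻]/[HA]), so log([A⁻]/[HA]) = pH − pKa = 4.77 − 4.8013 = -0.0313. [A⁻]/[HA] = 10^(-0.0313) = 0.930

[A⁻]/[HA] = 0.930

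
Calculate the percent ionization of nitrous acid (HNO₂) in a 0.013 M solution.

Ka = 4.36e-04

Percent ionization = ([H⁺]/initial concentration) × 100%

Using Ka equilibrium: x² + Ka×x - Ka×C = 0. Solving: [H⁺] = 2.1727e-03. Percent = (2.1727e-03/0.013) × 100

Percent ionization = 16.7%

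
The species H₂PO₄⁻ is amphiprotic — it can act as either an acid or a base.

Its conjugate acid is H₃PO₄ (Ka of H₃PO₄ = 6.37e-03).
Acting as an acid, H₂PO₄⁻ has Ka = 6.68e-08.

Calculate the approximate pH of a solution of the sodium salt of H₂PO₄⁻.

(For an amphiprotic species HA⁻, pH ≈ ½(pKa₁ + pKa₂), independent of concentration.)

pKa₁ = -log(6.37e-03) = 2.20; pKa₂ = -log(6.68e-08) = 7.18. For an amphiprotic species, pH ≈ ½(pKa₁ + pKa₂) = ½(2.20 + 7.18) = 4.69.

pH = 4.69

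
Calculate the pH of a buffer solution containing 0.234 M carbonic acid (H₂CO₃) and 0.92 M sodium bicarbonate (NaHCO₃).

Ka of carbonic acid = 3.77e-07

pKa = -log(3.77e-07) = 6.42. pH = pKa + log([A⁻]/[HA]) = 6.42 + log(0.92/0.234)

pH = 7.02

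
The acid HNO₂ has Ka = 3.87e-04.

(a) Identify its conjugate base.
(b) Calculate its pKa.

(a) The conjugate base is formed by removing one H⁺ from HNO₂, giving NO₂⁻. (b) pKa = -log(Ka) = -log(3.87e-04) = 3.41.

Conjugate base: NO₂⁻; pK_a = 3.41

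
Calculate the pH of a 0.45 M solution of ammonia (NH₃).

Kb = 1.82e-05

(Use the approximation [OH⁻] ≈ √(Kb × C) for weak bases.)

[OH⁻] = √(Kb × C) = √(1.82e-05 × 0.45) = 2.8618e-03. pOH = 2.54, pH = 14 - pOH

pH = 11.46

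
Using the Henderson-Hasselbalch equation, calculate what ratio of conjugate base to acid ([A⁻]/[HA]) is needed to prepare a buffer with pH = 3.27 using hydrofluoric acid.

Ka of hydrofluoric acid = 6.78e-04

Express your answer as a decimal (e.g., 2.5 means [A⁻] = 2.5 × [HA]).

pKa = -log(6.78e-04) = 3.1688. pH = pKa + log([A⁻]/[HA]), so log([A⁻]/[HA]) = pH − pKa = 3.27 − 3.1688 = 0.1012. [A⁻]/[HA] = 10^(0.1012) = 1.26

[A⁻]/[HA] = 1.26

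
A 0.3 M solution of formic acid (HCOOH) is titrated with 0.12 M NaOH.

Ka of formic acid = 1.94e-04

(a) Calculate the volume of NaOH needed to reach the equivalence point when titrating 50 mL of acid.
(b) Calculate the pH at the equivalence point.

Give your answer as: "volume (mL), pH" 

moles acid = 0.3 × 50/1000 = 0.015 mol; V_base = moles/0.12 × 1000 = 125.0 mL. At equivalence only the conjugate base is present: [A⁻] = 0.015/0.175 = 8.5714e-02 M. Kb = Kw/Ka = 5.15e-11; [OH⁻] = √(Kb × [A⁻]) = 2.1020e-06; pOH = 5.68; pH = 14 - pOH = 8.32.

V = 125.0 mL, pH = 8.32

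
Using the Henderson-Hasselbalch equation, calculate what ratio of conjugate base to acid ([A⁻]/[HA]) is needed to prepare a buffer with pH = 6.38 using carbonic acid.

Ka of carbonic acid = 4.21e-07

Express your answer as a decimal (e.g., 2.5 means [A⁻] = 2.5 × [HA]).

pKa = -log(4.21e-07) = 6.3757. pH = pKa + log([A⁻]/[HA]), so log([A⁻]/[HA]) = pH − pKa = 6.38 − 6.3757 = 0.0043. [A⁻]/[HA] = 10^(0.0043) = 1.01

[A⁻]/[HA] = 1.01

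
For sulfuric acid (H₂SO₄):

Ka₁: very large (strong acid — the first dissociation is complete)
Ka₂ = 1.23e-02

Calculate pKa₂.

pKa₂ = -log(Ka₂) = -log(1.23e-02) = 1.91.

pK_{a2} = 1.91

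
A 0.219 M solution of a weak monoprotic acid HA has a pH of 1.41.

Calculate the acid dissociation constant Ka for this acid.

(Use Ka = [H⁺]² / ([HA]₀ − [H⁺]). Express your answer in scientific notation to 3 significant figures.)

[H⁺] = 10^(−pH) = 10^(−1.41) = 3.890e-02 M. For HA ⇌ H⁺ + A⁻, Ka = [H⁺][A⁻]/[HA] = [H⁺]² / ([HA]₀ − [H⁺]) = (3.890e-02)² / (0.219 − 3.890e-02) = 8.40e-03.

K_a = 8.40e-03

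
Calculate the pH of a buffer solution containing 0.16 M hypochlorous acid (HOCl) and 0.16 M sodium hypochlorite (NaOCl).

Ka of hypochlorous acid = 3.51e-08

pKa = -log(3.51e-08) = 7.45. pH = pKa + log([A⁻]/[HA]) = 7.45 + log(0.16/0.16)

pH = 7.45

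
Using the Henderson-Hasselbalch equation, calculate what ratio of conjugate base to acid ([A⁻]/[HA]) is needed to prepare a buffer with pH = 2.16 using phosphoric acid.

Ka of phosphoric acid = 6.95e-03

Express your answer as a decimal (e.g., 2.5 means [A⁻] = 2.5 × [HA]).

pKa = -log(6.95e-03) = 2.1580. pH = pKa + log([A⁻]/[HA]), so log([A⁻]/[HA]) = pH − pKa = 2.16 − 2.1580 = 0.0020. [A⁻]/[HA] = 10^(0.0020) = 1.00

[A⁻]/[HA] = 1.00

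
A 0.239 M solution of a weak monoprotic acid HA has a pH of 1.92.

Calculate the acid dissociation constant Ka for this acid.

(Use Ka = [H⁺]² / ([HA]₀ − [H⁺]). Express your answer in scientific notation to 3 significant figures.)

[H⁺] = 10^(−pH) = 10^(−1.92) = 1.202e-02 M. For HA ⇌ H⁺ + A⁻, Ka = [H⁺][A⁻]/[HA] = [H⁺]² / ([HA]₀ − [H⁺]) = (1.202e-02)² / (0.239 − 1.202e-02) = 6.37e-04.

K_a = 6.37e-04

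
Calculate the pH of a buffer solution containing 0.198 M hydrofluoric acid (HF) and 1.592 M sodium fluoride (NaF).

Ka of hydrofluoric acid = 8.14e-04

pKa = -log(8.14e-04) = 3.09. pH = pKa + log([A⁻]/[HA]) = 3.09 + log(1.592/0.198)

pH = 3.99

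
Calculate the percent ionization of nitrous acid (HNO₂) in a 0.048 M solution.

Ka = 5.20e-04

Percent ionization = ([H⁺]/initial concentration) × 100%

Using Ka equilibrium: x² + Ka×x - Ka×C = 0. Solving: [H⁺] = 4.7428e-03. Percent = (4.7428e-03/0.048) × 100

Percent ionization = 9.88%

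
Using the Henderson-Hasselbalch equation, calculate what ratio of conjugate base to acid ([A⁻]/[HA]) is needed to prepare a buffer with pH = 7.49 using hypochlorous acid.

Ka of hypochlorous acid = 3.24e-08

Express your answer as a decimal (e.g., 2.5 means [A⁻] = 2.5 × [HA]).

pKa = -log(3.24e-08) = 7.4895. pH = pKa + log([A⁻]/[HA]), so log([A⁻]/[HA]) = pH − pKa = 7.49 − 7.4895 = 0.0005. [A⁻]/[HA] = 10^(0.0005) = 1.00

[A⁻]/[HA] = 1.00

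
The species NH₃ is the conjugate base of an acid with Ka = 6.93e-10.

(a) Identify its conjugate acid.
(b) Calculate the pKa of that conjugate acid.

(a) The conjugate acid is formed by adding one H⁺ to NH₃, giving NH₄⁺. (b) pKa = -log(Ka) = -log(6.93e-10) = 9.16.

Conjugate acid: NH₄⁺; pK_a = 9.16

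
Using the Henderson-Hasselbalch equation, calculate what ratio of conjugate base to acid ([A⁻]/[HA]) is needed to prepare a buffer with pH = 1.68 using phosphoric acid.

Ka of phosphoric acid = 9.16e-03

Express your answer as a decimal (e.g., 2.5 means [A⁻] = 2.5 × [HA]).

pKa = -log(9.16e-03) = 2.0381. pH = pKa + log([A⁻]/[HA]), so log([A⁻]/[HA]) = pH − pKa = 1.68 − 2.0381 = -0.3581. [A⁻]/[HA] = 10^(-0.3581) = 0.438

[A⁻]/[HA] = 0.438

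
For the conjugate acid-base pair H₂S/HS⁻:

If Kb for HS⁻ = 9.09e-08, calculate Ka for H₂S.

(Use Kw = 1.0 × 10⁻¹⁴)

For a conjugate pair Ka × Kb = Kw, so Ka = Kw/Kb = 1.0 × 10⁻¹⁴ / 9.09e-08 = 1.10e-07.

K_a = 1.10e-07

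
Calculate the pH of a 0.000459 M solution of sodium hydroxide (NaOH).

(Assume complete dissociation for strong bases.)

[OH⁻] = 0.000459 M for strong base. pOH = -log[OH⁻] = 3.34, pH = 14 - pOH

pH = 10.66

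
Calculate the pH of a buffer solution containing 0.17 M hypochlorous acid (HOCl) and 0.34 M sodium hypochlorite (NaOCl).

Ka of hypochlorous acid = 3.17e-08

pKa = -log(3.17e-08) = 7.50. pH = pKa + log([A⁻]/[HA]) = 7.50 + log(0.34/0.17)

pH = 7.80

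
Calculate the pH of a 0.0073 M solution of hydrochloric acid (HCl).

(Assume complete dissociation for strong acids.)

[H⁺] = 0.0073 M for strong acid. pH = -log[H⁺] = -log(0.0073)

pH = 2.14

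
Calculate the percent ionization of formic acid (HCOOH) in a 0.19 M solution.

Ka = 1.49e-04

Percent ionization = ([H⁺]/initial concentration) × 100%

Using Ka equilibrium: x² + Ka×x - Ka×C = 0. Solving: [H⁺] = 5.2467e-03. Percent = (5.2467e-03/0.19) × 100

Percent ionization = 2.76%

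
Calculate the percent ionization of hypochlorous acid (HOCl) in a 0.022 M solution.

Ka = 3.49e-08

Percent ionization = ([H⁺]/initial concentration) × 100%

Using Ka equilibrium: x² + Ka×x - Ka×C = 0. Solving: [H⁺] = 2.7692e-05. Percent = (2.7692e-05/0.022) × 100

Percent ionization = 0.126%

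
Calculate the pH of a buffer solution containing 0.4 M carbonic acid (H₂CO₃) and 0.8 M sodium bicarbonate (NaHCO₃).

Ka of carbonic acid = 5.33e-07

pKa = -log(5.33e-07) = 6.27. pH = pKa + log([A⁻]/[HA]) = 6.27 + log(0.8/0.4)

pH = 6.57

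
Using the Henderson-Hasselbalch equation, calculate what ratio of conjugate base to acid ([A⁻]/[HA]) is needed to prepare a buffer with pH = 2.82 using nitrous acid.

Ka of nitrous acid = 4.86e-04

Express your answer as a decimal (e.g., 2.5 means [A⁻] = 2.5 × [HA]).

pKa = -log(4.86e-04) = 3.3134. pH = pKa + log([A⁻]/[HA]), so log([A⁻]/[HA]) = pH − pKa = 2.82 − 3.3134 = -0.4934. [A⁻]/[HA] = 10^(-0.4934) = 0.321

[A⁻]/[HA] = 0.321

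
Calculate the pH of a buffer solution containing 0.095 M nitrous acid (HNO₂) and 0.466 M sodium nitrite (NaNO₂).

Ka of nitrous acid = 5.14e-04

pKa = -log(5.14e-04) = 3.29. pH = pKa + log([A⁻]/[HA]) = 3.29 + log(0.466/0.095)

pH = 3.98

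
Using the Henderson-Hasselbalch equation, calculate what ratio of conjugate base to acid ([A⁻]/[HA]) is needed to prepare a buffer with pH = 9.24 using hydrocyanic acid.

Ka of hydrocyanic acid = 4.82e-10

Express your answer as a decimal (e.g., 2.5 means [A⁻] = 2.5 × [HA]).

pKa = -log(4.82e-10) = 9.3170. pH = pKa + log([A⁻]/[HA]), so log([A⁻]/[HA]) = pH − pKa = 9.24 − 9.3170 = -0.0770. [A⁻]/[HA] = 10^(-0.0770) = 0.838

[A⁻]/[HA] = 0.838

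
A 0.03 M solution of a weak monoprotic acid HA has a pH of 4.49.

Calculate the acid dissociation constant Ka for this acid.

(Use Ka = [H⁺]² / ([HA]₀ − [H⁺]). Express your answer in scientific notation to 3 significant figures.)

[H⁺] = 10^(−pH) = 10^(−4.49) = 3.236e-05 M. For HA ⇌ H⁺ + A⁻, Ka = [H⁺][A⁻]/[HA] = [H⁺]² / ([HA]₀ − [H⁺]) = (3.236e-05)² / (0.03 − 3.236e-05) = 3.49e-08.

K_a = 3.49e-08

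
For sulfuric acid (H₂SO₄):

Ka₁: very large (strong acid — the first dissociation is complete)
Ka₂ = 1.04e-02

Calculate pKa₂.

pKa₂ = -log(Ka₂) = -log(1.04e-02) = 1.98.

pK_{a2} = 1.98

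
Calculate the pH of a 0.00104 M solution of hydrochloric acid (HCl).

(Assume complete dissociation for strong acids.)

[H⁺] = 0.00104 M for strong acid. pH = -log[H⁺] = -log(0.00104)

pH = 2.98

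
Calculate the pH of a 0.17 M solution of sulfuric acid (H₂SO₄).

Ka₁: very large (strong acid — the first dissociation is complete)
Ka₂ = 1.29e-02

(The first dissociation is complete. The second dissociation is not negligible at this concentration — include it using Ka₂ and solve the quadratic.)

First dissociation is complete: [H⁺]₀ = [HSO₄⁻]₀ = C = 0.17 M. Second dissociation HSO₄⁻ ⇌ H⁺ + SO₄²⁻: let x = [SO₄²⁻]. Ka₂ = (C + x)·x / (C − x) = 1.29e-02 → x² + (C + Ka₂)·x − Ka₂·C = 0 → x² + 0.18290·x − 2.193e-03 = 0. x = (−0.18290 + √(0.18290² + 4 × 2.193e-03)) / 2 = 1.1293e-02 M. [H⁺] = C + x = 0.17 + 1.1293e-02 = 1.8129e-01 M. pH = -log(1.8129e-01) = 0.74.

pH = 0.74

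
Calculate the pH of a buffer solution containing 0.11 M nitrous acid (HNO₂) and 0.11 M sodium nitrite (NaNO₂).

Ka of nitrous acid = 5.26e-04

pKa = -log(5.26e-04) = 3.28. pH = pKa + log([A⁻]/[HA]) = 3.28 + log(0.11/0.11)

pH = 3.28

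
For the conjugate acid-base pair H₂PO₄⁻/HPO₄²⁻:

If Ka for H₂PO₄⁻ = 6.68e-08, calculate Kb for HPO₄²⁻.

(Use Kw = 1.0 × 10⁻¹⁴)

For a conjugate pair Ka × Kb = Kw, so Kb = Kw/Ka = 1.0 × 10⁻¹⁴ / 6.68e-08 = 1.50e-07.

K_b = 1.50e-07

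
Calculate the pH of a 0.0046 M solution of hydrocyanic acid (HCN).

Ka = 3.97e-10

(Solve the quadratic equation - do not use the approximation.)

x² + Ka×x - Ka×C = 0. Using quadratic formula: [H⁺] = 1.3512e-06

pH = 5.87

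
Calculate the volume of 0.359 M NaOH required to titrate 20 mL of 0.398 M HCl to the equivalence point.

At equivalence: moles acid = moles base. moles HCl = 0.398 × 20/1000 = 0.00796 mol. V_base = moles / 0.359 × 1000 = 22.2 mL.

V_{base} = 22.2 mL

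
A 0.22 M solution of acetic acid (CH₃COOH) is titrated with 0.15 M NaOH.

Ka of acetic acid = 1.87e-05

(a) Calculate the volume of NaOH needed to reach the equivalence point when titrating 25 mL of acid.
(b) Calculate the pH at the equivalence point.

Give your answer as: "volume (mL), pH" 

moles acid = 0.22 × 25/1000 = 0.0055 mol; V_base = moles/0.15 × 1000 = 36.7 mL. At equivalence only the conjugate base is present: [A⁻] = 0.0055/0.062 = 8.9189e-02 M. Kb = Kw/Ka = 5.35e-10; [OH⁻] = √(Kb × [A⁻]) = 6.9061e-06; pOH = 5.16; pH = 14 - pOH = 8.84.

V = 36.7 mL, pH = 8.84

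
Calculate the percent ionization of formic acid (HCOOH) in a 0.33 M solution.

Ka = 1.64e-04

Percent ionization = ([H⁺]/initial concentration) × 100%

Using Ka equilibrium: x² + Ka×x - Ka×C = 0. Solving: [H⁺] = 7.2751e-03. Percent = (7.2751e-03/0.33) × 100

Percent ionization = 2.2%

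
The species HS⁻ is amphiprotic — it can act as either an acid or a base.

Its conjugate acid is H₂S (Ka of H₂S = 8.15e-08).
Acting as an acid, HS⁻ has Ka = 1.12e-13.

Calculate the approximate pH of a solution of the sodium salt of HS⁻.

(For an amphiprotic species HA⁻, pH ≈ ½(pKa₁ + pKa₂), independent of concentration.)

pKa₁ = -log(8.15e-08) = 7.09; pKa₂ = -log(1.12e-13) = 12.95. For an amphiprotic species, pH ≈ ½(pKa₁ + pKa₂) = ½(7.09 + 12.95) = 10.02.

pH = 10.02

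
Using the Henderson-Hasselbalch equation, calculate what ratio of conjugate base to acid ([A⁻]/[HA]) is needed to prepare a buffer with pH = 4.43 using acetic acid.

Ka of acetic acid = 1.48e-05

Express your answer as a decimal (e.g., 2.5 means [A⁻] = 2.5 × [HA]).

pKa = -log(1.48e-05) = 4.8297. pH = pKa + log([A⁻]/[HA]), so log([A⁻]/[HA]) = pH − pKa = 4.43 − 4.8297 = -0.3997. [A⁻]/[HA] = 10^(-0.3997) = 0.398

[A⁻]/[HA] = 0.398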